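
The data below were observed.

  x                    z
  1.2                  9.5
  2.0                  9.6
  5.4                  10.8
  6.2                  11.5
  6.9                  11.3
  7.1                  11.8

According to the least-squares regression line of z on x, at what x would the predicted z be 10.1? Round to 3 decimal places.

n = 6, Σx = 28.8, Σy = 64.5, Σxy = 321.97, Σx² = 171.06
Sxx = Σx² − (Σx)²/n = 171.06 − 138.24 = 32.82
Sxy = Σxy − (Σx)(Σy)/n = 321.97 − 309.6 = 12.37
b = Sxy/Sxx = 12.37/32.82 = 0.376904
a = ȳ − b·x̄ = 10.75 − 0.376904·4.8 = 8.940859
Set a + b·x = 10.1: x = (10.1 − 8.940859) / 0.376904 = 3.075424

3.075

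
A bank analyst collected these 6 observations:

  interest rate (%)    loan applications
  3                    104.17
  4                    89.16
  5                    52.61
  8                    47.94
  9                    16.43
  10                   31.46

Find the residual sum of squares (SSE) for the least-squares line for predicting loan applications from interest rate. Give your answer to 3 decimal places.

923.219

n = 6, Σx = 39, Σy = 341.77, Σxy = 1778.19, Σx² = 295, Σy² = 25126.6267
Sxx = Σx² − (Σx)²/n = 295 − 253.5 = 41.5
Sxy = Σxy − (Σx)(Σy)/n = 1778.19 − 2221.505 = -443.315
Syy = Σy² − (Σy)²/n = 25126.6267 − 19467.788817 = 5658.837883
b = Sxy/Sxx = -443.315/41.5 = -10.682289
SSE = Syy − b·Sxy = 5658.837883 − (-10.682289)·(-443.315) = 923.218866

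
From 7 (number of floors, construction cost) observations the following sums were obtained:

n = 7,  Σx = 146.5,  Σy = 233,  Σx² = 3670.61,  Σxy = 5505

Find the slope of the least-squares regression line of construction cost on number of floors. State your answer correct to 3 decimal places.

Sxx = Σx² − (Σx)²/n = 3670.61 − 3066.035714 = 604.574286
Sxy = Σxy − (Σx)(Σy)/n = 5505 − 4876.357143 = 628.642857
b = Sxy/Sxx = 628.642857/604.574286 = 1.039811

1.040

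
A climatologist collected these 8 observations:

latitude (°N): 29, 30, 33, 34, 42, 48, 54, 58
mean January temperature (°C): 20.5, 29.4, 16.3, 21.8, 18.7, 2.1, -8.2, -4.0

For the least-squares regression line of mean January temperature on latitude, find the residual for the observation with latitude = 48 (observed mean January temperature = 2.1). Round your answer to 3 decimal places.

n = 8, Σx = 328, Σy = 96.6, Σxy = 2967, Σx² = 14334
Sxx = Σx² − (Σx)²/n = 14334 − 13448 = 886
Sxy = Σxy − (Σx)(Σy)/n = 2967 − 3960.6 = -993.6
b = Sxy/Sxx = -993.6/886 = -1.121445
a = ȳ − b·x̄ = 12.075 − (-1.121445)·41 = 58.054233
ŷ(48) = 58.054233 + (-1.121445)·48 = 4.224887
residual = y − ŷ = 2.1 − 4.224887 = -2.124887

-2.125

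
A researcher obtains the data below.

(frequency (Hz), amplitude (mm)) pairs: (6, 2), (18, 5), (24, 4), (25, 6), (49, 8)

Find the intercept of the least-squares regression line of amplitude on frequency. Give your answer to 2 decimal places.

n = 5, Σx = 122, Σy = 25, Σxy = 740, Σx² = 3962
Sxx = Σx² − (Σx)²/n = 3962 − 2976.8 = 985.2
Sxy = Σxy − (Σx)(Σy)/n = 740 − 610 = 130
b = Sxy/Sxx = 130/985.2 = 0.131953
a = ȳ − b·x̄ = 5 − 0.131953·24.4 = 1.780349

1.78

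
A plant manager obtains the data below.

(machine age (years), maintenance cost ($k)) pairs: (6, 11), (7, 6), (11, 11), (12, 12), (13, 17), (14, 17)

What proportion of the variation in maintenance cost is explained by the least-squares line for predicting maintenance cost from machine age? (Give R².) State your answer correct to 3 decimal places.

n = 6, Σx = 63, Σy = 74, Σxy = 832, Σx² = 715, Σy² = 1000
Sxx = Σx² − (Σx)²/n = 715 − 661.5 = 53.5
Sxy = Σxy − (Σx)(Σy)/n = 832 − 777 = 55
Syy = Σy² − (Σy)²/n = 1000 − 912.666667 = 87.333333
R² = Sxy²/(Sxx·Syy) = (55)²/(53.5·87.333333) = 0.647428

0.647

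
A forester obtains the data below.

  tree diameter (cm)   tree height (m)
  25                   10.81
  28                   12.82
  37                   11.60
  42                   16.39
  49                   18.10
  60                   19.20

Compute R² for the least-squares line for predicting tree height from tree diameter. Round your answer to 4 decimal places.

0.8450

n = 6, Σx = 241, Σy = 88.92, Σxy = 3785.69, Σx² = 10543, Σy² = 1380.6506
Sxx = Σx² − (Σx)²/n = 10543 − 9680.166667 = 862.833333
Sxy = Σxy − (Σx)(Σy)/n = 3785.69 − 3571.62 = 214.07
Syy = Σy² − (Σy)²/n = 1380.6506 − 1317.7944 = 62.8562
R² = Sxy²/(Sxx·Syy) = (214.07)²/(862.833333·62.8562) = 0.844961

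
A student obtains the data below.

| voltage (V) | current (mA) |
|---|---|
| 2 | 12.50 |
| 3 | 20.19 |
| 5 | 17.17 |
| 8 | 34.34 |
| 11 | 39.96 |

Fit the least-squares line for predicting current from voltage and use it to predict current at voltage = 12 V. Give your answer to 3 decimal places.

n = 5, Σx = 29, Σy = 124.16, Σxy = 885.7, Σx² = 223
Sxx = Σx² − (Σx)²/n = 223 − 168.2 = 54.8
Sxy = Σxy − (Σx)(Σy)/n = 885.7 − 720.128 = 165.572
b = Sxy/Sxx = 165.572/54.8 = 3.021387
a = ȳ − b·x̄ = 24.832 − 3.021387·5.8 = 7.307956
ŷ(12) = a + b·12 = 7.307956 + 3.021387·12 = 43.564599

43.565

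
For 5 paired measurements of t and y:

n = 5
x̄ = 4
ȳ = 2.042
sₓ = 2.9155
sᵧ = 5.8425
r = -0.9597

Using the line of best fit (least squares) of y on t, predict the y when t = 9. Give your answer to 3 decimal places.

-7.574

b = r · sᵧ/sₓ = -0.9597 · 5.8425/2.9155 = -1.923185
a = ȳ − b·x̄ = 2.042 − (-1.923185)·4 = 9.734742
ŷ(9) = a + b·9 = 9.734742 + (-1.923185)·9 = -7.573927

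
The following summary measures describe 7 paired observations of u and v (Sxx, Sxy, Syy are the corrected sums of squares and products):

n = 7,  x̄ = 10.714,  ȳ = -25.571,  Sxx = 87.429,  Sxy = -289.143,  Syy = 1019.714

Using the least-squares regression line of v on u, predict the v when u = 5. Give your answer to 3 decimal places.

b = Sxy/Sxx = -289.143/87.429 = -3.307175
a = ȳ − b·x̄ = -25.571 − (-3.307175)·10.714 = 9.862073
ŷ(5) = a + b·5 = 9.862073 + (-3.307175)·5 = -6.673802

-6.674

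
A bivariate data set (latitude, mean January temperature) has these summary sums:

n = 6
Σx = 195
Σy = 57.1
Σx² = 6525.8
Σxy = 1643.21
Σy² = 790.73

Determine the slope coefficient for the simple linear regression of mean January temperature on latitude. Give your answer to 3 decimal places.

Sxx = Σx² − (Σx)²/n = 6525.8 − 6337.5 = 188.3
Sxy = Σxy − (Σx)(Σy)/n = 1643.21 − 1855.75 = -212.54
b = Sxy/Sxx = -212.54/188.3 = -1.128731

-1.129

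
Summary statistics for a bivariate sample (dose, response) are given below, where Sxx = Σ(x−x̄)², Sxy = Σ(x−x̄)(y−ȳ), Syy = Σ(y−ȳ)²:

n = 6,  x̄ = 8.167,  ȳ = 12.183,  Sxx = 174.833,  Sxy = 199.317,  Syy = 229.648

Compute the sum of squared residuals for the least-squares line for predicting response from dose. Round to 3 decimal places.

b = Sxy/Sxx = 199.317/174.833 = 1.140042
SSE = Syy − b·Sxy = 229.648 − 1.140042·199.317 = 2.418206

2.418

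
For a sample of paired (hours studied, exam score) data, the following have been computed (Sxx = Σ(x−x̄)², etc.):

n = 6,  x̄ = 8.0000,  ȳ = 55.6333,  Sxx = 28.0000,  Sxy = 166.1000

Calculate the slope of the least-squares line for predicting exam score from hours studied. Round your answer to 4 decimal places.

5.9321

b = Sxy/Sxx = 166.1/28 = 5.932143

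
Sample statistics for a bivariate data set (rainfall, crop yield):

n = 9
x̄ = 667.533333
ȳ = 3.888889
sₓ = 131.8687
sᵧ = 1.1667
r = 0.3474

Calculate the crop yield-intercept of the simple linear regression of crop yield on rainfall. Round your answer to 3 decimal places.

b = r · sᵧ/sₓ = 0.3474 · 1.1667/131.8687 = 0.003074
a = ȳ − b·x̄ = 3.888889 − 0.003074·667.533333 = 1.837159

1.837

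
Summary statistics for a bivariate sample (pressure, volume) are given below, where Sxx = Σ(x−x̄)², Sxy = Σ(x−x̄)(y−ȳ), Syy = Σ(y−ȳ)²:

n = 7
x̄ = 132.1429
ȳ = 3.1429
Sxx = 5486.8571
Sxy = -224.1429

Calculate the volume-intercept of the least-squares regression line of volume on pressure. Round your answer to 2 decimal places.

b = Sxy/Sxx = -224.1429/5486.8571 = -0.040851
a = ȳ − b·x̄ = 3.1429 − (-0.040851)·132.1429 = 8.541053

8.54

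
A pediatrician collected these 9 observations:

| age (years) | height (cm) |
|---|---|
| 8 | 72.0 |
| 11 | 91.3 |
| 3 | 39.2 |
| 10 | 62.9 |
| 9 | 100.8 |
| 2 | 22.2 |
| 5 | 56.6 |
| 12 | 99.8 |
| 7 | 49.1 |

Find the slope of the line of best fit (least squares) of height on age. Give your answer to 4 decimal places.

6.9388

n = 9, Σx = 67, Σy = 593.9, Σxy = 5102.8, Σx² = 597
Sxx = Σx² − (Σx)²/n = 597 − 498.777778 = 98.222222
Sxy = Σxy − (Σx)(Σy)/n = 5102.8 − 4421.255556 = 681.544444
b = Sxy/Sxx = 681.544444/98.222222 = 6.938801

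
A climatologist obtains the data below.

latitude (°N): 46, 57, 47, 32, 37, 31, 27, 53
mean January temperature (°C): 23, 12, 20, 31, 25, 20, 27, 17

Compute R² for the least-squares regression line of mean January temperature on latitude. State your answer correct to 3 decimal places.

0.644

n = 8, Σx = 330, Σy = 175, Σxy = 6849, Σx² = 14466, Σy² = 4077
Sxx = Σx² − (Σx)²/n = 14466 − 13612.5 = 853.5
Sxy = Σxy − (Σx)(Σy)/n = 6849 − 7218.75 = -369.75
Syy = Σy² − (Σy)²/n = 4077 − 3828.125 = 248.875
R² = Sxy²/(Sxx·Syy) = (-369.75)²/(853.5·248.875) = 0.643623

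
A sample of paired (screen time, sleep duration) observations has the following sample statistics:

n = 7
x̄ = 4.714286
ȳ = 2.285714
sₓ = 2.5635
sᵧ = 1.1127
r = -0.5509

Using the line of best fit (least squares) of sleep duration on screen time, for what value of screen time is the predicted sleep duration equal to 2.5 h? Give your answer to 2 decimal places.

3.82

b = r · sᵧ/sₓ = -0.5509 · 1.1127/2.5635 = -0.239121
a = ȳ − b·x̄ = 2.285714 − (-0.239121)·4.714286 = 3.412998
Set a + b·x = 2.5: x = (2.5 − 3.412998) / (-0.239121) = 3.818145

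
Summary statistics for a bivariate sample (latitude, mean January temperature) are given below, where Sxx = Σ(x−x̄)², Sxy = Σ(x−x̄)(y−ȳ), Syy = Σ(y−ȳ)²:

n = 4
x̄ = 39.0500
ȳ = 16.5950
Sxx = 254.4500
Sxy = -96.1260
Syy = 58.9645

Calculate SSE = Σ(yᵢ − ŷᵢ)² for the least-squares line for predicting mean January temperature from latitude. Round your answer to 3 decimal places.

22.650

b = Sxy/Sxx = -96.126/254.45 = -0.377780
SSE = Syy − b·Sxy = 58.9645 − (-0.377780)·(-96.126) = 22.650065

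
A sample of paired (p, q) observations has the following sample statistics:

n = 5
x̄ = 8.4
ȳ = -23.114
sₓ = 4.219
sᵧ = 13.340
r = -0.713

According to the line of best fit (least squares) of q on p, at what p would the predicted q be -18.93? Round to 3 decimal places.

b = r · sᵧ/sₓ = -0.713 · 13.34/4.219 = -2.254425
a = ȳ − b·x̄ = -23.114 − (-2.254425)·8.4 = -4.176828
Set a + b·x = -18.93: x = (-18.93 − (-4.176828)) / (-2.254425) = 6.544095

6.544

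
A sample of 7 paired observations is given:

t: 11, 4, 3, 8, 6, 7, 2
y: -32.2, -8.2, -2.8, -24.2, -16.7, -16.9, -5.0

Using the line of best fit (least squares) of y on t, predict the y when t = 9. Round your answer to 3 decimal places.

n = 7, Σx = 41, Σy = -106, Σxy = -817.5, Σx² = 299
Sxx = Σx² − (Σx)²/n = 299 − 240.142857 = 58.857143
Sxy = Σxy − (Σx)(Σy)/n = -817.5 − (-620.857143) = -196.642857
b = Sxy/Sxx = -196.642857/58.857143 = -3.341019
a = ȳ − b·x̄ = -15.142857 − (-3.341019)·5.857143 = 4.425971
ŷ(9) = a + b·9 = 4.425971 + (-3.341019)·9 = -25.643204

-25.643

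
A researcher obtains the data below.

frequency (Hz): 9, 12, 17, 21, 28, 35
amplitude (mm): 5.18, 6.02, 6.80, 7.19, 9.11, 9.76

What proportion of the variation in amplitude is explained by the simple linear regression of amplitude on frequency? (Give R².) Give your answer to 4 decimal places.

0.9795

n = 6, Σx = 122, Σy = 44.06, Σxy = 982.13, Σx² = 2964, Σy² = 339.2586
Sxx = Σx² − (Σx)²/n = 2964 − 2480.666667 = 483.333333
Sxy = Σxy − (Σx)(Σy)/n = 982.13 − 895.886667 = 86.243333
Syy = Σy² − (Σy)²/n = 339.2586 − 323.547267 = 15.711333
R² = Sxy²/(Sxx·Syy) = (86.243333)²/(483.333333·15.711333) = 0.979470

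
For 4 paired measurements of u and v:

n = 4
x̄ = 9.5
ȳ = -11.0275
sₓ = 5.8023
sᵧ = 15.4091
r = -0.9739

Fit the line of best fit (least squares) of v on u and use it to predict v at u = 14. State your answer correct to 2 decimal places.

b = r · sᵧ/sₓ = -0.9739 · 15.4091/5.8023 = -2.586375
a = ȳ − b·x̄ = -11.0275 − (-2.586375)·9.5 = 13.543061
ŷ(14) = a + b·14 = 13.543061 + (-2.586375)·14 = -22.666187

-22.67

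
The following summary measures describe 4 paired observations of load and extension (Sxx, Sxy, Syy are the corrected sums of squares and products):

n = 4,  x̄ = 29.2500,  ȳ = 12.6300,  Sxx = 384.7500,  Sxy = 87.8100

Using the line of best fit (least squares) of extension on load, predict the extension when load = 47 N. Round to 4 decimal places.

16.6810

b = Sxy/Sxx = 87.81/384.75 = 0.228226
a = ȳ − b·x̄ = 12.63 − 0.228226·29.25 = 5.954386
ŷ(47) = a + b·47 = 5.954386 + 0.228226·47 = 16.681014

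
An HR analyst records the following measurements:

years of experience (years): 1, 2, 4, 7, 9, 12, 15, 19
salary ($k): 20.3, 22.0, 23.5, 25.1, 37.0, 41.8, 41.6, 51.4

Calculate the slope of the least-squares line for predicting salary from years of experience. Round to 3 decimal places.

1.761

n = 8, Σx = 69, Σy = 262.7, Σxy = 2769.2, Σx² = 881
Sxx = Σx² − (Σx)²/n = 881 − 595.125 = 285.875
Sxy = Σxy − (Σx)(Σy)/n = 2769.2 − 2265.7875 = 503.4125
b = Sxy/Sxx = 503.4125/285.875 = 1.760953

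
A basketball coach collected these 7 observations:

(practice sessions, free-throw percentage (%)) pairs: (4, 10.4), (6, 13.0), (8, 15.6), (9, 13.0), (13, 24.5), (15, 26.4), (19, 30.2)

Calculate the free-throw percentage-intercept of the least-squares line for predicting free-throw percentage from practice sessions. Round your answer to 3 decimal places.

3.900

n = 7, Σx = 74, Σy = 133.1, Σxy = 1649.7, Σx² = 952
Sxx = Σx² − (Σx)²/n = 952 − 782.285714 = 169.714286
Sxy = Σxy − (Σx)(Σy)/n = 1649.7 − 1407.057143 = 242.642857
b = Sxy/Sxx = 242.642857/169.714286 = 1.429714
a = ȳ − b·x̄ = 19.014286 − 1.429714·10.571429 = 3.900168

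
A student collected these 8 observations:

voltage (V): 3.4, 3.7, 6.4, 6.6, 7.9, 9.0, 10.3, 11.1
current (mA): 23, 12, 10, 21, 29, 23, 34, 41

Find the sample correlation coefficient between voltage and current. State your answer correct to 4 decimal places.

n = 8, Σx = 58.4, Σy = 193, Σxy = 1566.6, Σx² = 482.48, Σy² = 5421
Sxx = Σx² − (Σx)²/n = 482.48 − 426.32 = 56.16
Sxy = Σxy − (Σx)(Σy)/n = 1566.6 − 1408.9 = 157.7
Syy = Σy² − (Σy)²/n = 5421 − 4656.125 = 764.875
r = Sxy/√(Sxx·Syy) = 157.7/√(42955.38) = 157.7/207.256797 = 0.760892

0.7609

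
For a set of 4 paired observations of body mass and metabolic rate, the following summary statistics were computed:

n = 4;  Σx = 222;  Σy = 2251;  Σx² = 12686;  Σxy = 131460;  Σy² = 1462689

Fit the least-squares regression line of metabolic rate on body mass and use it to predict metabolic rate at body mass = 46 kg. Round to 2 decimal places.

Sxx = Σx² − (Σx)²/n = 12686 − 12321 = 365
Sxy = Σxy − (Σx)(Σy)/n = 131460 − 124930.5 = 6529.5
b = Sxy/Sxx = 6529.5/365 = 17.889041
a = ȳ − b·x̄ = 562.75 − 17.889041·55.5 = -430.091781
ŷ(46) = a + b·46 = -430.091781 + 17.889041·46 = 392.804110

392.80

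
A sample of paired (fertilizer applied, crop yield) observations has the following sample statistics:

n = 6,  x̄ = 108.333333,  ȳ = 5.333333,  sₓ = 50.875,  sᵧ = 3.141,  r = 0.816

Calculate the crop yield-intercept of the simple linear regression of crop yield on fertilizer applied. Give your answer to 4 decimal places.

b = r · sᵧ/sₓ = 0.816 · 3.141/50.875 = 0.050379
a = ȳ − b·x̄ = 5.333333 − 0.050379·108.333333 = -0.124444

-0.1244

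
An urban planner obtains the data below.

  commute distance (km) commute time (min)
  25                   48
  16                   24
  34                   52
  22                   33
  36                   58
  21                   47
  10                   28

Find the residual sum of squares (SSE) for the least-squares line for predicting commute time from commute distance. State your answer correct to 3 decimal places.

224.664

n = 7, Σx = 164, Σy = 290, Σxy = 7433, Σx² = 4358, Σy² = 13030
Sxx = Σx² − (Σx)²/n = 4358 − 3842.285714 = 515.714286
Sxy = Σxy − (Σx)(Σy)/n = 7433 − 6794.285714 = 638.714286
Syy = Σy² − (Σy)²/n = 13030 − 12014.285714 = 1015.714286
b = Sxy/Sxx = 638.714286/515.714286 = 1.238504
SSE = Syy − b·Sxy = 1015.714286 − 1.238504·638.714286 = 224.663989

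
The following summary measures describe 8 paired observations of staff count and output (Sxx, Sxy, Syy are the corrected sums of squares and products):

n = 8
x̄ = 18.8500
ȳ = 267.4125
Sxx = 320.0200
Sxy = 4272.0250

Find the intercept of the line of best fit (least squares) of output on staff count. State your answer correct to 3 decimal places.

b = Sxy/Sxx = 4272.025/320.02 = 13.349244
a = ȳ − b·x̄ = 267.4125 − 13.349244·18.85 = 15.779254

15.779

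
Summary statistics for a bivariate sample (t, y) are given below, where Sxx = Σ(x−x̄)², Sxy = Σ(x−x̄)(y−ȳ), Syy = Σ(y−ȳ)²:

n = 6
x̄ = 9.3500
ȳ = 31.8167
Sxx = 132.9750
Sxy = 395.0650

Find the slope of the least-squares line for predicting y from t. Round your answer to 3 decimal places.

2.971

b = Sxy/Sxx = 395.065/132.975 = 2.970972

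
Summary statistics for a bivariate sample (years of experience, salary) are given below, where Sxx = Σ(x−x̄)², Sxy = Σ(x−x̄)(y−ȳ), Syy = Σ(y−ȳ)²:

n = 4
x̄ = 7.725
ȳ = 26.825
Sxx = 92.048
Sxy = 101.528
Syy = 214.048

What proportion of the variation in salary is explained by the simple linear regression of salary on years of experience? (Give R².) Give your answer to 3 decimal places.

0.523

R² = Sxy²/(Sxx·Syy) = (101.528)²/(92.048·214.048) = 0.523174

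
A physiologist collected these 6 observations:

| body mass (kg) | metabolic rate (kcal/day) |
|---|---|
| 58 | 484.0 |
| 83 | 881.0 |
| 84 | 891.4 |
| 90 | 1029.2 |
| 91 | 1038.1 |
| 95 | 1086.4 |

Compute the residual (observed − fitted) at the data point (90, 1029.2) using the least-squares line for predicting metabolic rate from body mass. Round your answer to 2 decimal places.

19.62

n = 6, Σx = 501, Σy = 5410.1, Σxy = 466375.7, Σx² = 42715
Sxx = Σx² − (Σx)²/n = 42715 − 41833.5 = 881.5
Sxy = Σxy − (Σx)(Σy)/n = 466375.7 − 451743.35 = 14632.35
b = Sxy/Sxx = 14632.35/881.5 = 16.599376
a = ȳ − b·x̄ = 901.683333 − 16.599376·83.5 = -484.364568
ŷ(90) = -484.364568 + 16.599376·90 = 1009.579278
residual = y − ŷ = 1029.2 − 1009.579278 = 19.620722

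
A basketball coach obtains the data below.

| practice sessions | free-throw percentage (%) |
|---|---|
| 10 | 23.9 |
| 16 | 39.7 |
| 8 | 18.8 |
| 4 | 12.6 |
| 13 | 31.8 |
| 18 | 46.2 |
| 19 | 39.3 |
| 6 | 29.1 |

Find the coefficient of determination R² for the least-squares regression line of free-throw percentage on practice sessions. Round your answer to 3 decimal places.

0.811

n = 8, Σx = 94, Σy = 241.4, Σxy = 3241.3, Σx² = 1326, Σy² = 8196.48
Sxx = Σx² − (Σx)²/n = 1326 − 1104.5 = 221.5
Sxy = Σxy − (Σx)(Σy)/n = 3241.3 − 2836.45 = 404.85
Syy = Σy² − (Σy)²/n = 8196.48 − 7284.245 = 912.235
R² = Sxy²/(Sxx·Syy) = (404.85)²/(221.5·912.235) = 0.811162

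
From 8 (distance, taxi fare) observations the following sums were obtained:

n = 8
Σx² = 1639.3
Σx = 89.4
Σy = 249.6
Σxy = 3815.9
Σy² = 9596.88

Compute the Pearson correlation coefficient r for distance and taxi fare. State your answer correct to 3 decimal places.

Sxx = Σx² − (Σx)²/n = 1639.3 − 999.045 = 640.255
Sxy = Σxy − (Σx)(Σy)/n = 3815.9 − 2789.28 = 1026.62
Syy = Σy² − (Σy)²/n = 9596.88 − 7787.52 = 1809.36
r = Sxy/√(Sxx·Syy) = 1026.62/√(1158451.7868) = 1026.62/1076.313982 = 0.953829

0.954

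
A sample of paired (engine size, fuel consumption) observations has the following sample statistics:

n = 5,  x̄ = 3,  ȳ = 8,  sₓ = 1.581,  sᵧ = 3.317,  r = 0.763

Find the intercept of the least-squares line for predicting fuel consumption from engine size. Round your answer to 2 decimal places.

b = r · sᵧ/sₓ = 0.763 · 3.317/1.581 = 1.600804
a = ȳ − b·x̄ = 8 − 1.600804·3 = 3.197588

3.20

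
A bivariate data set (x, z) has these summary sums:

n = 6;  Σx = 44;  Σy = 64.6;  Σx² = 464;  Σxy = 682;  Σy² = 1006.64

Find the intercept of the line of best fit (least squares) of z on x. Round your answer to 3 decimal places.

Sxx = Σx² − (Σx)²/n = 464 − 322.666667 = 141.333333
Sxy = Σxy − (Σx)(Σy)/n = 682 − 473.733333 = 208.266667
b = Sxy/Sxx = 208.266667/141.333333 = 1.473585
a = ȳ − b·x̄ = 10.766667 − 1.473585·7.333333 = -0.039623

-0.040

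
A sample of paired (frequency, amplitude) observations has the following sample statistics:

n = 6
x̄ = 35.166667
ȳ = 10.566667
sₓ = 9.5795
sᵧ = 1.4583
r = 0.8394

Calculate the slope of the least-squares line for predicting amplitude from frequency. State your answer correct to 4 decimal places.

0.1278

b = r · sᵧ/sₓ = 0.8394 · 1.4583/9.5795 = 0.127783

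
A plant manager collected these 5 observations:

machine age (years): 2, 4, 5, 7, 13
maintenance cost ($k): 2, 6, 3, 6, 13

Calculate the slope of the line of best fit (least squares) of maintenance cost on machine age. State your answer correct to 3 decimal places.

0.960

n = 5, Σx = 31, Σy = 30, Σxy = 254, Σx² = 263
Sxx = Σx² − (Σx)²/n = 263 − 192.2 = 70.8
Sxy = Σxy − (Σx)(Σy)/n = 254 − 186 = 68
b = Sxy/Sxx = 68/70.8 = 0.960452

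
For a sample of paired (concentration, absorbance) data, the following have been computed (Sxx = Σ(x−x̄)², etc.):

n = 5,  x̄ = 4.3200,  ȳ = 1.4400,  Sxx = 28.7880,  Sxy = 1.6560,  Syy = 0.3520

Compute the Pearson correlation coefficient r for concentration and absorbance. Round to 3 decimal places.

0.520

r = Sxy/√(Sxx·Syy) = 1.656/√(10.133376) = 1.656/3.183296 = 0.520215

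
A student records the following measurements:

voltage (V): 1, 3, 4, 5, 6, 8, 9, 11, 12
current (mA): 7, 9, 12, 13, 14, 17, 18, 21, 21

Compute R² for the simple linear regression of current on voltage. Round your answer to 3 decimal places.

0.986

n = 9, Σx = 59, Σy = 132, Σxy = 1012, Σx² = 497, Σy² = 2134
Sxx = Σx² − (Σx)²/n = 497 − 386.777778 = 110.222222
Sxy = Σxy − (Σx)(Σy)/n = 1012 − 865.333333 = 146.666667
Syy = Σy² − (Σy)²/n = 2134 − 1936 = 198
R² = Sxy²/(Sxx·Syy) = (146.666667)²/(110.222222·198) = 0.985663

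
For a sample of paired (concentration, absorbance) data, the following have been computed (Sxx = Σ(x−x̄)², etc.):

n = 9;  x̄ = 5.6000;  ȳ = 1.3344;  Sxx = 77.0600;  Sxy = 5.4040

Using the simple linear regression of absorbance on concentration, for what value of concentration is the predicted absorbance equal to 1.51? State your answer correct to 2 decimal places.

8.10

b = Sxy/Sxx = 5.404/77.06 = 0.070127
a = ȳ − b·x̄ = 1.3344 − 0.070127·5.6 = 0.941688
Set a + b·x = 1.51: x = (1.51 − 0.941688) / 0.070127 = 8.104022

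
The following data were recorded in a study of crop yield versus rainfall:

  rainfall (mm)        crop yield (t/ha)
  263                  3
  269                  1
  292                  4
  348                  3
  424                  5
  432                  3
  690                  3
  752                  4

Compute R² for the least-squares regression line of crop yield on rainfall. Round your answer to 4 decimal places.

0.0993

n = 8, Σx = 3470, Σy = 26, Σxy = 11764, Σx² = 1755902, Σy² = 94
Sxx = Σx² − (Σx)²/n = 1755902 − 1505112.5 = 250789.5
Sxy = Σxy − (Σx)(Σy)/n = 11764 − 11277.5 = 486.5
Syy = Σy² − (Σy)²/n = 94 − 84.5 = 9.5
R² = Sxy²/(Sxx·Syy) = (486.5)²/(250789.5·9.5) = 0.099342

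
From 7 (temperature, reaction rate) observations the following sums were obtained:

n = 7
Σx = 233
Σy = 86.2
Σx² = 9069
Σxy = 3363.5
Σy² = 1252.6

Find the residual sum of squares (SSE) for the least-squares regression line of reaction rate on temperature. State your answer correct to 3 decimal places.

Sxx = Σx² − (Σx)²/n = 9069 − 7755.571429 = 1313.428571
Sxy = Σxy − (Σx)(Σy)/n = 3363.5 − 2869.228571 = 494.271429
Syy = Σy² − (Σy)²/n = 1252.6 − 1061.491429 = 191.108571
b = Sxy/Sxx = 494.271429/1313.428571 = 0.376322
SSE = Syy − b·Sxy = 191.108571 − 0.376322·494.271429 = 5.103599

5.104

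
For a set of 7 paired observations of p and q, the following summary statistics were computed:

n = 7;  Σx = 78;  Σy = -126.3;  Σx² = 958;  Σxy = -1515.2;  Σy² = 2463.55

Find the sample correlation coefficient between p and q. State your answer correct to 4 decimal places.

-0.8418

Sxx = Σx² − (Σx)²/n = 958 − 869.142857 = 88.857143
Sxy = Σxy − (Σx)(Σy)/n = -1515.2 − (-1407.342857) = -107.857143
Syy = Σy² − (Σy)²/n = 2463.55 − 2278.812857 = 184.737143
r = Sxy/√(Sxx·Syy) = -107.857143/√(16415.214694) = -107.857143/128.121874 = -0.841832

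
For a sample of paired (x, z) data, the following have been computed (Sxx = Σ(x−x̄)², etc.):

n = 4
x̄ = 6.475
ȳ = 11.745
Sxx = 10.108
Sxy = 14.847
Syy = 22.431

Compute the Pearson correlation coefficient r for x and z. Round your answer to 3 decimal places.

r = Sxy/√(Sxx·Syy) = 14.847/√(226.732548) = 14.847/15.057641 = 0.986011

0.986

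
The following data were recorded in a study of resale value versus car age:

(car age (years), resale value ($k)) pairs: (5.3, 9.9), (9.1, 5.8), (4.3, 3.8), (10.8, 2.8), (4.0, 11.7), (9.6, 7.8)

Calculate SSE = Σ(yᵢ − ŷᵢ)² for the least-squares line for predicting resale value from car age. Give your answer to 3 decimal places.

n = 6, Σx = 43.1, Σy = 41.8, Σxy = 273.51, Σx² = 354.19, Σy² = 351.66
Sxx = Σx² − (Σx)²/n = 354.19 − 309.601667 = 44.588333
Sxy = Σxy − (Σx)(Σy)/n = 273.51 − 300.263333 = -26.753333
Syy = Σy² − (Σy)²/n = 351.66 − 291.206667 = 60.453333
b = Sxy/Sxx = -26.753333/44.588333 = -0.600007
SSE = Syy − b·Sxy = 60.453333 − (-0.600007)·(-26.753333) = 44.401133

44.401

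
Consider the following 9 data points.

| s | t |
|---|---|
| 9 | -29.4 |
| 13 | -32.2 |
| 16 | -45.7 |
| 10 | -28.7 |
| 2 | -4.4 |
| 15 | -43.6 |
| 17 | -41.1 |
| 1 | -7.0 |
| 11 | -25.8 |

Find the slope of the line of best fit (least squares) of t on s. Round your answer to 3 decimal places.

n = 9, Σx = 94, Σy = -257.9, Σxy = -3353.7, Σx² = 1246
Sxx = Σx² − (Σx)²/n = 1246 − 981.777778 = 264.222222
Sxy = Σxy − (Σx)(Σy)/n = -3353.7 − (-2693.622222) = -660.077778
b = Sxy/Sxx = -660.077778/264.222222 = -2.498192

-2.498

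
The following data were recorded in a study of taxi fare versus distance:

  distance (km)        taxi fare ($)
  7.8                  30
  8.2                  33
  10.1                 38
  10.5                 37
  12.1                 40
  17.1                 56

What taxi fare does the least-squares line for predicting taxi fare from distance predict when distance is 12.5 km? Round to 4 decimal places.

43.0576

n = 6, Σx = 65.8, Σy = 234, Σxy = 2718.5, Σx² = 779.16
Sxx = Σx² − (Σx)²/n = 779.16 − 721.606667 = 57.553333
Sxy = Σxy − (Σx)(Σy)/n = 2718.5 − 2566.2 = 152.3
b = Sxy/Sxx = 152.3/57.553333 = 2.646241
a = ȳ − b·x̄ = 39 − 2.646241·10.966667 = 9.979555
ŷ(12.5) = a + b·12.5 = 9.979555 + 2.646241·12.5 = 43.057570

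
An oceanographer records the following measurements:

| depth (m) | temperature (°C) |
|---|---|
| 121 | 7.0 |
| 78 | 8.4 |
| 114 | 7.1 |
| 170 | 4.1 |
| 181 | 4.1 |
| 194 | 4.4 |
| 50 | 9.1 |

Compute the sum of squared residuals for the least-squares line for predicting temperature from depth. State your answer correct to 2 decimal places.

1.05

n = 7, Σx = 908, Σy = 44.2, Σxy = 5059.3, Σx² = 135518, Σy² = 305.76
Sxx = Σx² − (Σx)²/n = 135518 − 117780.571429 = 17737.428571
Sxy = Σxy − (Σx)(Σy)/n = 5059.3 − 5733.371429 = -674.071429
Syy = Σy² − (Σy)²/n = 305.76 − 279.091429 = 26.668571
b = Sxy/Sxx = -674.071429/17737.428571 = -0.038003
SSE = Syy − b·Sxy = 26.668571 − (-0.038003)·(-674.071429) = 1.051990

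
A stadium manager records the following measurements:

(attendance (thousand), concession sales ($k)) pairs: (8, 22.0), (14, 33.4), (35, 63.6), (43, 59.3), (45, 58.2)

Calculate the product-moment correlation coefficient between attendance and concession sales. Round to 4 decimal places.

n = 5, Σx = 145, Σy = 236.5, Σxy = 8038.5, Σx² = 5359, Σy² = 12548.25
Sxx = Σx² − (Σx)²/n = 5359 − 4205 = 1154
Sxy = Σxy − (Σx)(Σy)/n = 8038.5 − 6858.5 = 1180
Syy = Σy² − (Σy)²/n = 12548.25 − 11186.45 = 1361.8
r = Sxy/√(Sxx·Syy) = 1180/√(1571517.2) = 1180/1253.601691 = 0.941288

0.9413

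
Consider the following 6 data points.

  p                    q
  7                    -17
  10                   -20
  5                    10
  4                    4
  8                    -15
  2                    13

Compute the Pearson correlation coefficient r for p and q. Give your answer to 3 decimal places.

n = 6, Σx = 36, Σy = -25, Σxy = -347, Σx² = 258, Σy² = 1199
Sxx = Σx² − (Σx)²/n = 258 − 216 = 42
Sxy = Σxy − (Σx)(Σy)/n = -347 − (-150) = -197
Syy = Σy² − (Σy)²/n = 1199 − 104.166667 = 1094.833333
r = Sxy/√(Sxx·Syy) = -197/√(45983) = -197/214.436471 = -0.918687

-0.919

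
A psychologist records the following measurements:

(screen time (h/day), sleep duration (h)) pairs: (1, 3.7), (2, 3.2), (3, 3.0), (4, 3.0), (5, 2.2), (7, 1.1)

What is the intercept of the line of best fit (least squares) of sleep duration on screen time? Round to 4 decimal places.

4.2086

n = 6, Σx = 22, Σy = 16.2, Σxy = 49.8, Σx² = 104
Sxx = Σx² − (Σx)²/n = 104 − 80.666667 = 23.333333
Sxy = Σxy − (Σx)(Σy)/n = 49.8 − 59.4 = -9.6
b = Sxy/Sxx = -9.6/23.333333 = -0.411429
a = ȳ − b·x̄ = 2.7 − (-0.411429)·3.666667 = 4.208571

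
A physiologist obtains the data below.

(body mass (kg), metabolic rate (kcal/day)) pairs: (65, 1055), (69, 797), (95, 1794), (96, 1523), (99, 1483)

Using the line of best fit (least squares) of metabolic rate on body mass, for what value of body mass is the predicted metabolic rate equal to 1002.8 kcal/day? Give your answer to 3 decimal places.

69.475

n = 5, Σx = 424, Σy = 6652, Σxy = 587023, Σx² = 37028
Sxx = Σx² − (Σx)²/n = 37028 − 35955.2 = 1072.8
Sxy = Σxy − (Σx)(Σy)/n = 587023 − 564089.6 = 22933.4
b = Sxy/Sxx = 22933.4/1072.8 = 21.377144
a = ȳ − b·x̄ = 1330.4 − 21.377144·84.8 = -482.381805
Set a + b·x = 1002.8: x = (1002.8 − (-482.381805)) / 21.377144 = 69.475221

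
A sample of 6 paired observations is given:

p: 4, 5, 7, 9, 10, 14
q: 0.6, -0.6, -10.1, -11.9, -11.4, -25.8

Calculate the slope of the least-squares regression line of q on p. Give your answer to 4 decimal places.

-2.5456

n = 6, Σx = 49, Σy = -59.2, Σxy = -653.6, Σx² = 467
Sxx = Σx² − (Σx)²/n = 467 − 400.166667 = 66.833333
Sxy = Σxy − (Σx)(Σy)/n = -653.6 − (-483.466667) = -170.133333
b = Sxy/Sxx = -170.133333/66.833333 = -2.545636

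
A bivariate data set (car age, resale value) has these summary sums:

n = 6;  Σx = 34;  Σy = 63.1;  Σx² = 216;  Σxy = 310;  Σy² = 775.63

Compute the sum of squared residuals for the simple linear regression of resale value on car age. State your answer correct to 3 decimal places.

15.060

Sxx = Σx² − (Σx)²/n = 216 − 192.666667 = 23.333333
Sxy = Σxy − (Σx)(Σy)/n = 310 − 357.566667 = -47.566667
Syy = Σy² − (Σy)²/n = 775.63 − 663.601667 = 112.028333
b = Sxy/Sxx = -47.566667/23.333333 = -2.038571
SSE = Syy − b·Sxy = 112.028333 − (-2.038571)·(-47.566667) = 15.060286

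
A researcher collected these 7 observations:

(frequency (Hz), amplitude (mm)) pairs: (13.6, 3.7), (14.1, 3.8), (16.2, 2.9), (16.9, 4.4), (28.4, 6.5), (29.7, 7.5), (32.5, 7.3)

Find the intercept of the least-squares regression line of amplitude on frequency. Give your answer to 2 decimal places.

n = 7, Σx = 151.4, Σy = 36.1, Σxy = 869.84, Σx² = 3676.72
Sxx = Σx² − (Σx)²/n = 3676.72 − 3274.565714 = 402.154286
Sxy = Σxy − (Σx)(Σy)/n = 869.84 − 780.791429 = 89.048571
b = Sxy/Sxx = 89.048571/402.154286 = 0.221429
a = ȳ − b·x̄ = 5.157143 − 0.221429·21.628571 = 0.367953

0.37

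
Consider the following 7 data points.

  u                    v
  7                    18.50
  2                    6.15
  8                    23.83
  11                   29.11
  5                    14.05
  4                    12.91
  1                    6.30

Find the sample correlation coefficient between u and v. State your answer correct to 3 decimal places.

0.990

n = 7, Σx = 38, Σy = 110.85, Σxy = 780.84, Σx² = 280, Σy² = 2199.0941
Sxx = Σx² − (Σx)²/n = 280 − 206.285714 = 73.714286
Sxy = Σxy − (Σx)(Σy)/n = 780.84 − 601.757143 = 179.082857
Syy = Σy² − (Σy)²/n = 2199.0941 − 1755.388929 = 443.705171
r = Sxy/√(Sxx·Syy) = 179.082857/√(32707.409780) = 179.082857/180.851900 = 0.990218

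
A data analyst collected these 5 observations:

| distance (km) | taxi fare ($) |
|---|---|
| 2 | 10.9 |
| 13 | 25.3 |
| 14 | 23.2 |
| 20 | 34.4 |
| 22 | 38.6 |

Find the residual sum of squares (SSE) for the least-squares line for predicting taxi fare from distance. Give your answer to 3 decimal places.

12.563

n = 5, Σx = 71, Σy = 132.4, Σxy = 2212.7, Σx² = 1253, Σy² = 3970.46
Sxx = Σx² − (Σx)²/n = 1253 − 1008.2 = 244.8
Sxy = Σxy − (Σx)(Σy)/n = 2212.7 − 1880.08 = 332.62
Syy = Σy² − (Σy)²/n = 3970.46 − 3505.952 = 464.508
b = Sxy/Sxx = 332.62/244.8 = 1.358742
SSE = Syy − b·Sxy = 464.508 − 1.358742·332.62 = 12.563292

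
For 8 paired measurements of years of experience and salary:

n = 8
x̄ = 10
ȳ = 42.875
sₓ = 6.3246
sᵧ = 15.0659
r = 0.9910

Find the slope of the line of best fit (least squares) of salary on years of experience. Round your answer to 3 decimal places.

2.361

b = r · sᵧ/sₓ = 0.991 · 15.0659/6.3246 = 2.360672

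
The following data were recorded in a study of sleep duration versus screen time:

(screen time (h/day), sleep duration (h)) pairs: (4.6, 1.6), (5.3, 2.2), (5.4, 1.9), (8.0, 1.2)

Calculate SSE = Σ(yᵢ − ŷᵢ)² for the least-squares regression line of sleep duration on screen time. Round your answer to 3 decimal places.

0.290

n = 4, Σx = 23.3, Σy = 6.9, Σxy = 38.88, Σx² = 142.41, Σy² = 12.45
Sxx = Σx² − (Σx)²/n = 142.41 − 135.7225 = 6.6875
Sxy = Σxy − (Σx)(Σy)/n = 38.88 − 40.1925 = -1.3125
Syy = Σy² − (Σy)²/n = 12.45 − 11.9025 = 0.5475
b = Sxy/Sxx = -1.3125/6.6875 = -0.196262
SSE = Syy − b·Sxy = 0.5475 − (-0.196262)·(-1.3125) = 0.289907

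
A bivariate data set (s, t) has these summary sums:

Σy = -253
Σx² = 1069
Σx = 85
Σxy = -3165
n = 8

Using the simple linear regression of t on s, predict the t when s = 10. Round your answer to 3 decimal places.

Sxx = Σx² − (Σx)²/n = 1069 − 903.125 = 165.875
Sxy = Σxy − (Σx)(Σy)/n = -3165 − (-2688.125) = -476.875
b = Sxy/Sxx = -476.875/165.875 = -2.874906
a = ȳ − b·x̄ = -31.625 − (-2.874906)·10.625 = -1.079126
ŷ(10) = a + b·10 = -1.079126 + (-2.874906)·10 = -29.828184

-29.828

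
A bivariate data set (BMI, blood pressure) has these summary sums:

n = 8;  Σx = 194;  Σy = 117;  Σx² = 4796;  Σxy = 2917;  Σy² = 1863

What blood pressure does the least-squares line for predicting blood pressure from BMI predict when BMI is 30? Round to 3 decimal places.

Sxx = Σx² − (Σx)²/n = 4796 − 4704.5 = 91.5
Sxy = Σxy − (Σx)(Σy)/n = 2917 − 2837.25 = 79.75
b = Sxy/Sxx = 79.75/91.5 = 0.871585
a = ȳ − b·x̄ = 14.625 − 0.871585·24.25 = -6.510929
ŷ(30) = a + b·30 = -6.510929 + 0.871585·30 = 19.636612

19.637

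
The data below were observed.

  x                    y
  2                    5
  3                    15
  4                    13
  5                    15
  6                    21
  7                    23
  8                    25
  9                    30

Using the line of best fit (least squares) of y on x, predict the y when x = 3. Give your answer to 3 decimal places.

10.607

n = 8, Σx = 44, Σy = 147, Σxy = 939, Σx² = 284
Sxx = Σx² − (Σx)²/n = 284 − 242 = 42
Sxy = Σxy − (Σx)(Σy)/n = 939 − 808.5 = 130.5
b = Sxy/Sxx = 130.5/42 = 3.107143
a = ȳ − b·x̄ = 18.375 − 3.107143·5.5 = 1.285714
ŷ(3) = a + b·3 = 1.285714 + 3.107143·3 = 10.607143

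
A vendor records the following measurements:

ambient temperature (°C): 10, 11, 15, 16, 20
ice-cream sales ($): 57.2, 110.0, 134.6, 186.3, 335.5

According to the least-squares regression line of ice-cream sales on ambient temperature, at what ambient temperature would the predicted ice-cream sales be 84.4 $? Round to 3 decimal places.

11.191

n = 5, Σx = 72, Σy = 823.6, Σxy = 13491.8, Σx² = 1102
Sxx = Σx² − (Σx)²/n = 1102 − 1036.8 = 65.2
Sxy = Σxy − (Σx)(Σy)/n = 13491.8 − 11859.84 = 1631.96
b = Sxy/Sxx = 1631.96/65.2 = 25.030061
a = ȳ − b·x̄ = 164.72 − 25.030061·14.4 = -195.712883
Set a + b·x = 84.4: x = (84.4 − (-195.712883)) / 25.030061 = 11.191059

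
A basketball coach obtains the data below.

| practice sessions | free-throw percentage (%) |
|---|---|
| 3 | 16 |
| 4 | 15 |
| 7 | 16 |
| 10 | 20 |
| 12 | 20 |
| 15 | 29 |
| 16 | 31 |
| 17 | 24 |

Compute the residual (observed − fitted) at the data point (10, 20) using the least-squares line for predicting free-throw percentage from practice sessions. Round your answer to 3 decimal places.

-0.881

n = 8, Σx = 84, Σy = 171, Σxy = 1999, Σx² = 1088
Sxx = Σx² − (Σx)²/n = 1088 − 882 = 206
Sxy = Σxy − (Σx)(Σy)/n = 1999 − 1795.5 = 203.5
b = Sxy/Sxx = 203.5/206 = 0.987864
a = ȳ − b·x̄ = 21.375 − 0.987864·10.5 = 11.002427
ŷ(10) = 11.002427 + 0.987864·10 = 20.881068
residual = y − ŷ = 20 − 20.881068 = -0.881068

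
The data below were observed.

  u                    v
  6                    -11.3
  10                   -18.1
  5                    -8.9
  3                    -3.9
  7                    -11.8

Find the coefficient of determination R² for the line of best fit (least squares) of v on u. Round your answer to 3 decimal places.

0.984

n = 5, Σx = 31, Σy = -54, Σxy = -387.6, Σx² = 219, Σy² = 688.96
Sxx = Σx² − (Σx)²/n = 219 − 192.2 = 26.8
Sxy = Σxy − (Σx)(Σy)/n = -387.6 − (-334.8) = -52.8
Syy = Σy² − (Σy)²/n = 688.96 − 583.2 = 105.76
R² = Sxy²/(Sxx·Syy) = (-52.8)²/(26.8·105.76) = 0.983584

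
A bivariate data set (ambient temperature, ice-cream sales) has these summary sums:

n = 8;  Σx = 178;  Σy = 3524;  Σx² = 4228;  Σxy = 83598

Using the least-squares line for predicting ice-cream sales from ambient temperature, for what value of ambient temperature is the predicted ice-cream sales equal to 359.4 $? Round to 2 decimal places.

Sxx = Σx² − (Σx)²/n = 4228 − 3960.5 = 267.5
Sxy = Σxy − (Σx)(Σy)/n = 83598 − 78409 = 5189
b = Sxy/Sxx = 5189/267.5 = 19.398131
a = ȳ − b·x̄ = 440.5 − 19.398131·22.25 = 8.891589
Set a + b·x = 359.4: x = (359.4 − 8.891589) / 19.398131 = 18.069185

18.07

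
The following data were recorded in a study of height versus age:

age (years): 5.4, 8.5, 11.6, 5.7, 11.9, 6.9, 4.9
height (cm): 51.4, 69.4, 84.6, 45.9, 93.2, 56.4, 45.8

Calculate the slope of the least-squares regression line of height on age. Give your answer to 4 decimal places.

6.4500

n = 7, Σx = 54.9, Σy = 446.7, Σxy = 3833.11, Σx² = 481.69
Sxx = Σx² − (Σx)²/n = 481.69 − 430.572857 = 51.117143
Sxy = Σxy − (Σx)(Σy)/n = 3833.11 − 3503.404286 = 329.705714
b = Sxy/Sxx = 329.705714/51.117143 = 6.450003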